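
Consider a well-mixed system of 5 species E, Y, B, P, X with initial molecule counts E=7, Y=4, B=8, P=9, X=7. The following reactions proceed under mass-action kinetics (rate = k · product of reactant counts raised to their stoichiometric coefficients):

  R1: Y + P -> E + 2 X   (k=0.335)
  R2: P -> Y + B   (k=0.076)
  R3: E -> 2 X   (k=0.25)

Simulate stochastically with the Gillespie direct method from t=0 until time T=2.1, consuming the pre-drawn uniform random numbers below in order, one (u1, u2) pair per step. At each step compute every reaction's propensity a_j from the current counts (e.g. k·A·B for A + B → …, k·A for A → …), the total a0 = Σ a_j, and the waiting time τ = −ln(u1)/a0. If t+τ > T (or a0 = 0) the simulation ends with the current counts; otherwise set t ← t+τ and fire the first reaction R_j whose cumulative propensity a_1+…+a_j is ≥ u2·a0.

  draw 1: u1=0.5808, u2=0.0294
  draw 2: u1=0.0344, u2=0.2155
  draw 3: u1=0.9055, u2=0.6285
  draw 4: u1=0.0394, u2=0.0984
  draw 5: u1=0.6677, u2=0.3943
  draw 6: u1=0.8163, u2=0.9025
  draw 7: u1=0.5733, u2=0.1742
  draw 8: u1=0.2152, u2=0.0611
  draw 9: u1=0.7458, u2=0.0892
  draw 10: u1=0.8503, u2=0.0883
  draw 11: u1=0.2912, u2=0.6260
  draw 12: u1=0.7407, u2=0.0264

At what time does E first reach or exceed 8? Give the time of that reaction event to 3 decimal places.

Threshold first reached at t = 0.037

t=0.000: E=7 Y=4 B=8 P=9 X=7
Draw 1: a1=12.060, a2=0.684, a3=1.750, a0=14.494; τ=−ln(0.5808)/14.494=0.037 → t=0.037; u2·a0=0.0294·14.494=0.426 ≤ a1=12.060 → R1 fires; E=8 Y=3 B=8 P=8 X=9
Draw 2: a1=8.040, a2=0.608, a3=2.000, a0=10.648; τ=−ln(0.0344)/10.648=0.316 → t=0.354; u2·a0=0.2155·10.648=2.295 ≤ a1=8.040 → R1 fires; E=9 Y=2 B=8 P=7 X=11
Draw 3: a1=4.690, a2=0.532, a3=2.250, a0=7.472; τ=−ln(0.9055)/7.472=0.013 → t=0.367; u2·a0=0.6285·7.472=4.696; a1=4.690 < 4.696 ≤ a1+a2=5.222 → R2 fires; E=9 Y=3 B=9 P=6 X=11
Draw 4: a1=6.030, a2=0.456, a3=2.250, a0=8.736; τ=−ln(0.0394)/8.736=0.370 → t=0.737; u2·a0=0.0984·8.736=0.860 ≤ a1=6.030 → R1 fires; E=10 Y=2 B=9 P=5 X=13
Draw 5: a1=3.350, a2=0.380, a3=2.500, a0=6.230; τ=−ln(0.6677)/6.230=0.065 → t=0.802; u2·a0=0.3943·6.230=2.456 ≤ a1=3.350 → R1 fires; E=11 Y=1 B=9 P=4 X=15
Draw 6: a1=1.340, a2=0.304, a3=2.750, a0=4.394; τ=−ln(0.8163)/4.394=0.046 → t=0.848; u2·a0=0.9025·4.394=3.966; a1+a2=1.644 < 3.966 ≤ a1+…+a3=4.394 → R3 fires; E=10 Y=1 B=9 P=4 X=17
Draw 7: a1=1.340, a2=0.304, a3=2.500, a0=4.144; τ=−ln(0.5733)/4.144=0.134 → t=0.983; u2·a0=0.1742·4.144=0.722 ≤ a1=1.340 → R1 fires; E=11 Y=0 B=9 P=3 X=19
Draw 8: a1=0.000, a2=0.228, a3=2.750, a0=2.978; τ=−ln(0.2152)/2.978=0.516 → t=1.499; u2·a0=0.0611·2.978=0.182; a1=0.000 < 0.182 ≤ a1+a2=0.228 → R2 fires; E=11 Y=1 B=10 P=2 X=19
Draw 9: a1=0.670, a2=0.152, a3=2.750, a0=3.572; τ=−ln(0.7458)/3.572=0.082 → t=1.581; u2·a0=0.0892·3.572=0.319 ≤ a1=0.670 → R1 fires; E=12 Y=0 B=10 P=1 X=21
Draw 10: a1=0.000, a2=0.076, a3=3.000, a0=3.076; τ=−ln(0.8503)/3.076=0.053 → t=1.633; u2·a0=0.0883·3.076=0.272; a1+a2=0.076 < 0.272 ≤ a1+…+a3=3.076 → R3 fires; E=11 Y=0 B=10 P=1 X=23
Draw 11: a1=0.000, a2=0.076, a3=2.750, a0=2.826; τ=−ln(0.2912)/2.826=0.437 → t=2.070; u2·a0=0.6260·2.826=1.769; a1+a2=0.076 < 1.769 ≤ a1+…+a3=2.826 → R3 fires; E=10 Y=0 B=10 P=1 X=25
Draw 12: a1=0.000, a2=0.076, a3=2.500, a0=2.576; τ=−ln(0.7407)/2.576=0.117 → t=2.186 > T=2.1: stop.
E first becomes ≥ 8 when it reaches 8 at the event at t=0.037.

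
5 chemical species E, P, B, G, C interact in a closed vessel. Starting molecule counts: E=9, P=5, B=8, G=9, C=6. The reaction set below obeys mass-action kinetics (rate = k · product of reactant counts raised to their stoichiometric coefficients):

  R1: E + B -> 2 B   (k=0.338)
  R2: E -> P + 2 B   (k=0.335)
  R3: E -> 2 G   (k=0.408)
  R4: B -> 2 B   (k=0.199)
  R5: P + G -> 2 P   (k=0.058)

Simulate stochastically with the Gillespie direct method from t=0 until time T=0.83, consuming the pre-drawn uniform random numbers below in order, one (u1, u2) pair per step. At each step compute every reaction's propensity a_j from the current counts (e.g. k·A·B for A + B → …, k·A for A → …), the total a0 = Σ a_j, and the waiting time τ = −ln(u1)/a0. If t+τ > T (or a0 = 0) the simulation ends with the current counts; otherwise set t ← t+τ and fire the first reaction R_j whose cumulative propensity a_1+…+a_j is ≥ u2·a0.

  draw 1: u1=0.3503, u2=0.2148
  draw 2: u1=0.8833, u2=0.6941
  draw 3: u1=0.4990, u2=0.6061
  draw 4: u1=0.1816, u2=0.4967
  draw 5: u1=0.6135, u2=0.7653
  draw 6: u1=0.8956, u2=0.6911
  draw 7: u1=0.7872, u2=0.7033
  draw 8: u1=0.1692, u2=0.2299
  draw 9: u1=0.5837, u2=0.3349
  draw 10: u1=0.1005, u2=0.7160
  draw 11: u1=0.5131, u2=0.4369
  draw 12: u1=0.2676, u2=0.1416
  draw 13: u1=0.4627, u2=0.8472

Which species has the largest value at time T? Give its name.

Dominant species at T: B

t=0.000: E=9 P=5 B=8 G=9 C=6
Draw 1: a1=24.336, a2=3.015, a3=3.672, a4=1.592, a5=2.610, a0=35.225; τ=−ln(0.3503)/35.225=0.030 → t=0.030; u2·a0=0.2148·35.225=7.566 ≤ a1=24.336 → R1 fires; E=8 P=5 B=9 G=9 C=6
Draw 2: a1=24.336, a2=2.680, a3=3.264, a4=1.791, a5=2.610, a0=34.681; τ=−ln(0.8833)/34.681=0.004 → t=0.033; u2·a0=0.6941·34.681=24.072 ≤ a1=24.336 → R1 fires; E=7 P=5 B=10 G=9 C=6
Draw 3: a1=23.660, a2=2.345, a3=2.856, a4=1.990, a5=2.610, a0=33.461; τ=−ln(0.4990)/33.461=0.021 → t=0.054; u2·a0=0.6061·33.461=20.281 ≤ a1=23.660 → R1 fires; E=6 P=5 B=11 G=9 C=6
Draw 4: a1=22.308, a2=2.010, a3=2.448, a4=2.189, a5=2.610, a0=31.565; τ=−ln(0.1816)/31.565=0.054 → t=0.108; u2·a0=0.4967·31.565=15.678 ≤ a1=22.308 → R1 fires; E=5 P=5 B=12 G=9 C=6
Draw 5: a1=20.280, a2=1.675, a3=2.040, a4=2.388, a5=2.610, a0=28.993; τ=−ln(0.6135)/28.993=0.017 → t=0.125; u2·a0=0.7653·28.993=22.188; a1+a2=21.955 < 22.188 ≤ a1+…+a3=23.995 → R3 fires; E=4 P=5 B=12 G=11 C=6
Draw 6: a1=16.224, a2=1.340, a3=1.632, a4=2.388, a5=3.190, a0=24.774; τ=−ln(0.8956)/24.774=0.004 → t=0.129; u2·a0=0.6911·24.774=17.121; a1=16.224 < 17.121 ≤ a1+a2=17.564 → R2 fires; E=3 P=6 B=14 G=11 C=6
Draw 7: a1=14.196, a2=1.005, a3=1.224, a4=2.786, a5=3.828, a0=23.039; τ=−ln(0.7872)/23.039=0.010 → t=0.140; u2·a0=0.7033·23.039=16.203; a1+a2=15.201 < 16.203 ≤ a1+…+a3=16.425 → R3 fires; E=2 P=6 B=14 G=13 C=6
Draw 8: a1=9.464, a2=0.670, a3=0.816, a4=2.786, a5=4.524, a0=18.260; τ=−ln(0.1692)/18.260=0.097 → t=0.237; u2·a0=0.2299·18.260=4.198 ≤ a1=9.464 → R1 fires; E=1 P=6 B=15 G=13 C=6
Draw 9: a1=5.070, a2=0.335, a3=0.408, a4=2.985, a5=4.524, a0=13.322; τ=−ln(0.5837)/13.322=0.040 → t=0.278; u2·a0=0.3349·13.322=4.462 ≤ a1=5.070 → R1 fires; E=0 P=6 B=16 G=13 C=6
Draw 10: a1=0.000, a2=0.000, a3=0.000, a4=3.184, a5=4.524, a0=7.708; τ=−ln(0.1005)/7.708=0.298 → t=0.576; u2·a0=0.7160·7.708=5.519; a1+…+a4=3.184 < 5.519 ≤ a1+…+a5=7.708 → R5 fires; E=0 P=7 B=16 G=12 C=6
Draw 11: a1=0.000, a2=0.000, a3=0.000, a4=3.184, a5=4.872, a0=8.056; τ=−ln(0.5131)/8.056=0.083 → t=0.658; u2·a0=0.4369·8.056=3.520; a1+…+a4=3.184 < 3.520 ≤ a1+…+a5=8.056 → R5 fires; E=0 P=8 B=16 G=11 C=6
Draw 12: a1=0.000, a2=0.000, a3=0.000, a4=3.184, a5=5.104, a0=8.288; τ=−ln(0.2676)/8.288=0.159 → t=0.818; u2·a0=0.1416·8.288=1.174; a1+…+a3=0.000 < 1.174 ≤ a1+…+a4=3.184 → R4 fires; E=0 P=8 B=17 G=11 C=6
Draw 13: a1=0.000, a2=0.000, a3=0.000, a4=3.383, a5=5.104, a0=8.487; τ=−ln(0.4627)/8.487=0.091 → t=0.908 > T=0.83: stop.
At T=0.83: E=0 P=8 B=17 G=11 C=6; the largest is B.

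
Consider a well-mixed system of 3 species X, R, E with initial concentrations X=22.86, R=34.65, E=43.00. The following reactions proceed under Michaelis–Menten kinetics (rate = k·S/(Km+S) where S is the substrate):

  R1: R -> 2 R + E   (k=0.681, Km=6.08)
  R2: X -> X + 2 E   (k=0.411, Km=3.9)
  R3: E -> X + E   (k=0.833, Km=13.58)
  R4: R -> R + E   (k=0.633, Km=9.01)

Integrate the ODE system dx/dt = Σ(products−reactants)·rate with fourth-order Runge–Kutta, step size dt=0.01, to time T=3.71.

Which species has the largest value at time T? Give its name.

RK4 with dt=0.01: 371 steps to T=3.71. Trajectory (selected grid times):
t=0.00: X=22.86 R=34.65 E=43.00
t=0.41: X=23.12 R=34.89 E=43.73
t=0.82: X=23.38 R=35.13 E=44.46
t=1.24: X=23.65 R=35.37 E=45.22
t=1.65: X=23.91 R=35.61 E=45.95
t=2.06: X=24.18 R=35.85 E=46.69
t=2.47: X=24.44 R=36.09 E=47.42
t=2.89: X=24.71 R=36.33 E=48.18
t=3.30: X=24.98 R=36.57 E=48.92
t=3.71: X=25.25 R=36.81 E=49.66
At T=3.71: X=25.25 R=36.81 E=49.66; the largest is E.

Dominant species at T: E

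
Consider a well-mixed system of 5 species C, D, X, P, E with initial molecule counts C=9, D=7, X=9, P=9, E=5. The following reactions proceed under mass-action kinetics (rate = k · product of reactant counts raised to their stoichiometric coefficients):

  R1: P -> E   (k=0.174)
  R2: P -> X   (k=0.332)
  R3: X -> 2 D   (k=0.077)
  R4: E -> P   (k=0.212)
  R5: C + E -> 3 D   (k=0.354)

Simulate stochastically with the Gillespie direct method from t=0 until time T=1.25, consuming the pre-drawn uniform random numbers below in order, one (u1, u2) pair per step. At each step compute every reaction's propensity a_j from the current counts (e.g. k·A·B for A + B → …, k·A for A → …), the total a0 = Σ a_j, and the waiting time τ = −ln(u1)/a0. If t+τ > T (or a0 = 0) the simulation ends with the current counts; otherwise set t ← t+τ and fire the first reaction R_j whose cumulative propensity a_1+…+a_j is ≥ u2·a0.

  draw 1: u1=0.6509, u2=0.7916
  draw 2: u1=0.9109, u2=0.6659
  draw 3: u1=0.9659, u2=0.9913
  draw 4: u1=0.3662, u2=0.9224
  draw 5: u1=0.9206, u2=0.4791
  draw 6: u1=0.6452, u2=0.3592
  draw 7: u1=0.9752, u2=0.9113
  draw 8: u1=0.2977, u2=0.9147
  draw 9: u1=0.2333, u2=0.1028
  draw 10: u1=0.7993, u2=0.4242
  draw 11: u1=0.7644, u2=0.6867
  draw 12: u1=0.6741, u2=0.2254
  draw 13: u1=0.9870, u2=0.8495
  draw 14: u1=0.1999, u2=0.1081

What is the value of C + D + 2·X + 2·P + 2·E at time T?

Check how each reaction changes W = C + D + 2·X + 2·P + 2·E (weight of products minus weight of reactants):
R1: P -> E: (2·1) − (2·1) = 2 − 2 = 0
R2: P -> X: (2·1) − (2·1) = 2 − 2 = 0
R3: X -> 2 D: (1·2) − (2·1) = 2 − 2 = 0
R4: E -> P: (2·1) − (2·1) = 2 − 2 = 0
R5: C + E -> 3 D: (1·3) − (1·1 + 2·1) = 3 − 3 = 0
Every reaction leaves W unchanged, so W is conserved and no simulation is needed: W(T) = W(0) = 9 + 7 + 2·9 + 2·9 + 2·5 = 62

Value at T = 62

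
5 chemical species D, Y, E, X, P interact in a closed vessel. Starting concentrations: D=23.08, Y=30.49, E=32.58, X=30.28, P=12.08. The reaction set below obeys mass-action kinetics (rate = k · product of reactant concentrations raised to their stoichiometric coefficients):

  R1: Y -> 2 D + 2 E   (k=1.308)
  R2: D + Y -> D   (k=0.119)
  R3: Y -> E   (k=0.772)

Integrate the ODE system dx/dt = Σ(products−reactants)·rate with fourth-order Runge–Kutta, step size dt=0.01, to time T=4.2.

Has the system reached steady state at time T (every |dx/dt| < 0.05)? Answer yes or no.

RK4 with dt=0.01: 420 steps to T=4.2. Trajectory (selected grid times):
t=0.00: D=23.08 Y=30.49 E=32.58 X=30.28 P=12.08
t=0.47: D=36.41 Y=1.87 E=49.84 X=30.28 P=12.08
t=0.93: D=37.12 Y=0.09 E=50.77 X=30.28 P=12.08
t=1.40: D=37.16 Y=0.00 E=50.81 X=30.28 P=12.08
t=1.87: D=37.16 Y=0.00 E=50.82 X=30.28 P=12.08
t=2.33: D=37.16 Y=0.00 E=50.82 X=30.28 P=12.08
t=2.80: D=37.16 Y=0.00 E=50.82 X=30.28 P=12.08
t=3.27: D=37.16 Y=0.00 E=50.82 X=30.28 P=12.08
t=3.73: D=37.16 Y=0.00 E=50.82 X=30.28 P=12.08
t=4.20: D=37.16 Y=0.00 E=50.82 X=30.28 P=12.08
Rates at T: R1=0.0000, R2=0.0000, R3=0.0000
dx/dt at T (Σ net stoichiometry × rate): D=+0.0000, Y=-0.0000, E=+0.0000, X=+0.0000, P=+0.0000
Largest |dx/dt| is |-0.0000| (Y) < 0.05 → steady.

Steady state at T: yes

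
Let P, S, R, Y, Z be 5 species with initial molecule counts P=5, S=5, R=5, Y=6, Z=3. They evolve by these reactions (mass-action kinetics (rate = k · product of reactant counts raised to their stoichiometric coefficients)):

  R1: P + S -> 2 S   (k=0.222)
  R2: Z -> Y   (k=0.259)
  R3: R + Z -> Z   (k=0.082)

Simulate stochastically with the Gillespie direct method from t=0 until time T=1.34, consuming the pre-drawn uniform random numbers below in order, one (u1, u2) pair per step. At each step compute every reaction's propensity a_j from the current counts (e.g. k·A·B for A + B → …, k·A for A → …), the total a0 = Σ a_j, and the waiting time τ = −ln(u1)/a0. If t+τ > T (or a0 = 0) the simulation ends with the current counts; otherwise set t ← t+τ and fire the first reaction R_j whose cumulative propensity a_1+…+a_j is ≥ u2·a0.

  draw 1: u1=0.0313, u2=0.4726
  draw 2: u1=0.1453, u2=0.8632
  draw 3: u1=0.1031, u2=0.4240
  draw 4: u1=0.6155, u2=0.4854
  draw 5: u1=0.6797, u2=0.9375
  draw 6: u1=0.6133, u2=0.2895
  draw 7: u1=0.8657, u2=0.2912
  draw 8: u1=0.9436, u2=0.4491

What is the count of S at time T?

S at T = 10

t=0.000: P=5 S=5 R=5 Y=6 Z=3
Draw 1: a1=5.550, a2=0.777, a3=1.230, a0=7.557; τ=−ln(0.0313)/7.557=0.458 → t=0.458; u2·a0=0.4726·7.557=3.571 ≤ a1=5.550 → R1 fires; P=4 S=6 R=5 Y=6 Z=3
Draw 2: a1=5.328, a2=0.777, a3=1.230, a0=7.335; τ=−ln(0.1453)/7.335=0.263 → t=0.721; u2·a0=0.8632·7.335=6.332; a1+a2=6.105 < 6.332 ≤ a1+…+a3=7.335 → R3 fires; P=4 S=6 R=4 Y=6 Z=3
Draw 3: a1=5.328, a2=0.777, a3=0.984, a0=7.089; τ=−ln(0.1031)/7.089=0.321 → t=1.042; u2·a0=0.4240·7.089=3.006 ≤ a1=5.328 → R1 fires; P=3 S=7 R=4 Y=6 Z=3
Draw 4: a1=4.662, a2=0.777, a3=0.984, a0=6.423; τ=−ln(0.6155)/6.423=0.076 → t=1.117; u2·a0=0.4854·6.423=3.118 ≤ a1=4.662 → R1 fires; P=2 S=8 R=4 Y=6 Z=3
Draw 5: a1=3.552, a2=0.777, a3=0.984, a0=5.313; τ=−ln(0.6797)/5.313=0.073 → t=1.190; u2·a0=0.9375·5.313=4.981; a1+a2=4.329 < 4.981 ≤ a1+…+a3=5.313 → R3 fires; P=2 S=8 R=3 Y=6 Z=3
Draw 6: a1=3.552, a2=0.777, a3=0.738, a0=5.067; τ=−ln(0.6133)/5.067=0.096 → t=1.287; u2·a0=0.2895·5.067=1.467 ≤ a1=3.552 → R1 fires; P=1 S=9 R=3 Y=6 Z=3
Draw 7: a1=1.998, a2=0.777, a3=0.738, a0=3.513; τ=−ln(0.8657)/3.513=0.041 → t=1.328; u2·a0=0.2912·3.513=1.023 ≤ a1=1.998 → R1 fires; P=0 S=10 R=3 Y=6 Z=3
Draw 8: a1=0.000, a2=0.777, a3=0.738, a0=1.515; τ=−ln(0.9436)/1.515=0.038 → t=1.366 > T=1.34: stop.
Read off S at T=1.34: 10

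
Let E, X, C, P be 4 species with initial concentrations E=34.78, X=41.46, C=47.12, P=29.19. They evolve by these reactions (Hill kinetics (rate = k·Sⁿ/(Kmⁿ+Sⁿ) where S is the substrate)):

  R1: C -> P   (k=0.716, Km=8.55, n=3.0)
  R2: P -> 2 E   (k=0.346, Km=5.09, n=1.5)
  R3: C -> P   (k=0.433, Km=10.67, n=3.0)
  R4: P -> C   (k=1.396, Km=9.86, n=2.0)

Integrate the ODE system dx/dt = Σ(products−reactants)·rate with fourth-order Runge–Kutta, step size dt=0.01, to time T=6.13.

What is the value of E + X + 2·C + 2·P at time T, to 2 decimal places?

Value at T = 228.86

Check how each reaction changes W = E + X + 2·C + 2·P (weight of products minus weight of reactants):
R1: C -> P: (2·1) − (2·1) = 2 − 2 = 0
R2: P -> 2 E: (1·2) − (2·1) = 2 − 2 = 0
R3: C -> P: (2·1) − (2·1) = 2 − 2 = 0
R4: P -> C: (2·1) − (2·1) = 2 − 2 = 0
Every reaction leaves W unchanged, so W is conserved and no simulation is needed: W(T) = W(0) = 34.78 + 41.46 + 2·47.12 + 2·29.19 = 228.86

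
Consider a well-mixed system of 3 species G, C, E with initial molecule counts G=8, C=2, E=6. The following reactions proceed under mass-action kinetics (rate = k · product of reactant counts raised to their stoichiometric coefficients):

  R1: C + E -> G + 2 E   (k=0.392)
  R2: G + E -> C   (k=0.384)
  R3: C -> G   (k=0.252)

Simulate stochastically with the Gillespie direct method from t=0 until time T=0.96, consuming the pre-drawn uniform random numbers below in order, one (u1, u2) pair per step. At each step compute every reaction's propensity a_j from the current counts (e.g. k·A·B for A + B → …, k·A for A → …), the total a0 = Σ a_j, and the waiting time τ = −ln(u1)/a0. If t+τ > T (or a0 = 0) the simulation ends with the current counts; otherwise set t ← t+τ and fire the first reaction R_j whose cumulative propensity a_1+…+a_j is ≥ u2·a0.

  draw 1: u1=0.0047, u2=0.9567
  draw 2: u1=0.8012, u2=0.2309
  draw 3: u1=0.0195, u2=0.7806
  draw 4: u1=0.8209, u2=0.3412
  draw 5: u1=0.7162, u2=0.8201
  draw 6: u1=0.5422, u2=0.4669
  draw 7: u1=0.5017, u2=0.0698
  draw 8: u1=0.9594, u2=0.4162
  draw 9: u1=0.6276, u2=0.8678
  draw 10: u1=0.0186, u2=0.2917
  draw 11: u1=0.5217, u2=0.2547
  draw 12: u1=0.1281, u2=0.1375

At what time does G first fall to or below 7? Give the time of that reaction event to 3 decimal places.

t=0.000: G=8 C=2 E=6
Draw 1: a1=4.704, a2=18.432, a3=0.504, a0=23.640; τ=−ln(0.0047)/23.640=0.227 → t=0.227; u2·a0=0.9567·23.640=22.616; a1=4.704 < 22.616 ≤ a1+a2=23.136 → R2 fires; G=7 C=3 E=5
Draw 2: a1=5.880, a2=13.440, a3=0.756, a0=20.076; τ=−ln(0.8012)/20.076=0.011 → t=0.238; u2·a0=0.2309·20.076=4.636 ≤ a1=5.880 → R1 fires; G=8 C=2 E=6
Draw 3: a1=4.704, a2=18.432, a3=0.504, a0=23.640; τ=−ln(0.0195)/23.640=0.167 → t=0.404; u2·a0=0.7806·23.640=18.453; a1=4.704 < 18.453 ≤ a1+a2=23.136 → R2 fires; G=7 C=3 E=5
Draw 4: a1=5.880, a2=13.440, a3=0.756, a0=20.076; τ=−ln(0.8209)/20.076=0.010 → t=0.414; u2·a0=0.3412·20.076=6.850; a1=5.880 < 6.850 ≤ a1+a2=19.320 → R2 fires; G=6 C=4 E=4
Draw 5: a1=6.272, a2=9.216, a3=1.008, a0=16.496; τ=−ln(0.7162)/16.496=0.020 → t=0.434; u2·a0=0.8201·16.496=13.528; a1=6.272 < 13.528 ≤ a1+a2=15.488 → R2 fires; G=5 C=5 E=3
Draw 6: a1=5.880, a2=5.760, a3=1.260, a0=12.900; τ=−ln(0.5422)/12.900=0.047 → t=0.482; u2·a0=0.4669·12.900=6.023; a1=5.880 < 6.023 ≤ a1+a2=11.640 → R2 fires; G=4 C=6 E=2
Draw 7: a1=4.704, a2=3.072, a3=1.512, a0=9.288; τ=−ln(0.5017)/9.288=0.074 → t=0.556; u2·a0=0.0698·9.288=0.648 ≤ a1=4.704 → R1 fires; G=5 C=5 E=3
Draw 8: a1=5.880, a2=5.760, a3=1.260, a0=12.900; τ=−ln(0.9594)/12.900=0.003 → t=0.559; u2·a0=0.4162·12.900=5.369 ≤ a1=5.880 → R1 fires; G=6 C=4 E=4
Draw 9: a1=6.272, a2=9.216, a3=1.008, a0=16.496; τ=−ln(0.6276)/16.496=0.028 → t=0.588; u2·a0=0.8678·16.496=14.315; a1=6.272 < 14.315 ≤ a1+a2=15.488 → R2 fires; G=5 C=5 E=3
Draw 10: a1=5.880, a2=5.760, a3=1.260, a0=12.900; τ=−ln(0.0186)/12.900=0.309 → t=0.896; u2·a0=0.2917·12.900=3.763 ≤ a1=5.880 → R1 fires; G=6 C=4 E=4
Draw 11: a1=6.272, a2=9.216, a3=1.008, a0=16.496; τ=−ln(0.5217)/16.496=0.039 → t=0.936; u2·a0=0.2547·16.496=4.202 ≤ a1=6.272 → R1 fires; G=7 C=3 E=5
Draw 12: a1=5.880, a2=13.440, a3=0.756, a0=20.076; τ=−ln(0.1281)/20.076=0.102 → t=1.038 > T=0.96: stop.
G first becomes ≤ 7 when it reaches 7 at the event at t=0.227.

Threshold first reached at t = 0.227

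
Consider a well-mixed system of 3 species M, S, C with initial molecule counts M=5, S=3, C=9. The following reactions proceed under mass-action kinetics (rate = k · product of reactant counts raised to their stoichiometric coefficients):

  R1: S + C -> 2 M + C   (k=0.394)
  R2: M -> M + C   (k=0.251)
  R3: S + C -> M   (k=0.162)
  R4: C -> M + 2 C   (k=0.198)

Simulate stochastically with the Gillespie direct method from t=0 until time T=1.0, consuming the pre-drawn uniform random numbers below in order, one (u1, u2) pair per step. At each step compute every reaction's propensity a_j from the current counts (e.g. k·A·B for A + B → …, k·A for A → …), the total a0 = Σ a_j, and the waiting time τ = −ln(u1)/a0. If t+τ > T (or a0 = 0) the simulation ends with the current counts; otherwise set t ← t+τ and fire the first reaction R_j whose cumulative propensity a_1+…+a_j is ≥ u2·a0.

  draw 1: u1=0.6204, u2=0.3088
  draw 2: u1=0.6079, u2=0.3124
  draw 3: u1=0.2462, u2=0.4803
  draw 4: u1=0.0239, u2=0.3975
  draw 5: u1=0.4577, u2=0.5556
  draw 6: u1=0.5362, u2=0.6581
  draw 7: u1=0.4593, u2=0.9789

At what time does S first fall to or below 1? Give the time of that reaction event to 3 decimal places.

Threshold first reached at t = 0.063

t=0.000: M=5 S=3 C=9
Draw 1: a1=10.638, a2=1.255, a3=4.374, a4=1.782, a0=18.049; τ=−ln(0.6204)/18.049=0.026 → t=0.026; u2·a0=0.3088·18.049=5.574 ≤ a1=10.638 → R1 fires; M=7 S=2 C=9
Draw 2: a1=7.092, a2=1.757, a3=2.916, a4=1.782, a0=13.547; τ=−ln(0.6079)/13.547=0.037 → t=0.063; u2·a0=0.3124·13.547=4.232 ≤ a1=7.092 → R1 fires; M=9 S=1 C=9
Draw 3: a1=3.546, a2=2.259, a3=1.458, a4=1.782, a0=9.045; τ=−ln(0.2462)/9.045=0.155 → t=0.218; u2·a0=0.4803·9.045=4.344; a1=3.546 < 4.344 ≤ a1+a2=5.805 → R2 fires; M=9 S=1 C=10
Draw 4: a1=3.940, a2=2.259, a3=1.620, a4=1.980, a0=9.799; τ=−ln(0.0239)/9.799=0.381 → t=0.599; u2·a0=0.3975·9.799=3.895 ≤ a1=3.940 → R1 fires; M=11 S=0 C=10
Draw 5: a1=0.000, a2=2.761, a3=0.000, a4=1.980, a0=4.741; τ=−ln(0.4577)/4.741=0.165 → t=0.764; u2·a0=0.5556·4.741=2.634; a1=0.000 < 2.634 ≤ a1+a2=2.761 → R2 fires; M=11 S=0 C=11
Draw 6: a1=0.000, a2=2.761, a3=0.000, a4=2.178, a0=4.939; τ=−ln(0.5362)/4.939=0.126 → t=0.890; u2·a0=0.6581·4.939=3.250; a1+…+a3=2.761 < 3.250 ≤ a1+…+a4=4.939 → R4 fires; M=12 S=0 C=12
Draw 7: a1=0.000, a2=3.012, a3=0.000, a4=2.376, a0=5.388; τ=−ln(0.4593)/5.388=0.144 → t=1.035 > T=1.0: stop.
S first becomes ≤ 1 when it reaches 1 at the event at t=0.063.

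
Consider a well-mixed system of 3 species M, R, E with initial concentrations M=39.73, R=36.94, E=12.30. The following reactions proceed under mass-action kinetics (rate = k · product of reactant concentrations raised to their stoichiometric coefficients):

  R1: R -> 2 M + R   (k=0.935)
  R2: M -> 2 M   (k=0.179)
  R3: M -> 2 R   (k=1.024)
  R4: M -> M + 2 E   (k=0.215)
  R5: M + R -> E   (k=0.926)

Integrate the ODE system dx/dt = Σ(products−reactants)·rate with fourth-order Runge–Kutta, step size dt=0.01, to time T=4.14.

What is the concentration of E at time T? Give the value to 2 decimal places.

RK4 with dt=0.01: 414 steps to T=4.14. Trajectory (selected grid times):
t=0.00: M=39.73 R=36.94 E=12.30
t=0.46: M=2.75 R=3.59 E=54.29
t=0.92: M=1.77 R=2.77 E=57.53
t=1.38: M=1.55 R=2.49 E=59.67
t=1.84: M=1.49 R=2.36 E=61.53
t=2.30: M=1.46 R=2.29 E=63.27
t=2.76: M=1.44 R=2.25 E=64.96
t=3.22: M=1.44 R=2.23 E=66.62
t=3.68: M=1.43 R=2.22 E=68.27
t=4.14: M=1.43 R=2.22 E=69.91
Read off E at T=4.14: 69.91

E at T = 69.91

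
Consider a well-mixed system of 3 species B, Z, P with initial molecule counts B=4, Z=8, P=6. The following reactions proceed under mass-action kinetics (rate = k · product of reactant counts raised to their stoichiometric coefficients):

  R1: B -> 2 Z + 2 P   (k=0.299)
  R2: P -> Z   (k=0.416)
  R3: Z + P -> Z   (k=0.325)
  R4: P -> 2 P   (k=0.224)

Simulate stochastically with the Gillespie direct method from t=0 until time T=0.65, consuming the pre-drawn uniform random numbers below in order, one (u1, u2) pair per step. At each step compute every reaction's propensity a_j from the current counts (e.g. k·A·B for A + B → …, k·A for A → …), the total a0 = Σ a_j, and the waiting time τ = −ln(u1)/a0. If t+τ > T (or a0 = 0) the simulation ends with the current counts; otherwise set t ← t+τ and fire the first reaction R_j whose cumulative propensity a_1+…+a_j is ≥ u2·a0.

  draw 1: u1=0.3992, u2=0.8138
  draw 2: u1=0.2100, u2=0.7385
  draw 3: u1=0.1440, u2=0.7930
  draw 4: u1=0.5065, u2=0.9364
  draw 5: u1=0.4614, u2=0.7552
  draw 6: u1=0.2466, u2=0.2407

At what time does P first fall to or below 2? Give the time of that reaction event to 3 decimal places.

t=0.000: B=4 Z=8 P=6
Draw 1: a1=1.196, a2=2.496, a3=15.600, a4=1.344, a0=20.636; τ=−ln(0.3992)/20.636=0.044 → t=0.044; u2·a0=0.8138·20.636=16.794; a1+a2=3.692 < 16.794 ≤ a1+…+a3=19.292 → R3 fires; B=4 Z=8 P=5
Draw 2: a1=1.196, a2=2.080, a3=13.000, a4=1.120, a0=17.396; τ=−ln(0.2100)/17.396=0.090 → t=0.134; u2·a0=0.7385·17.396=12.847; a1+a2=3.276 < 12.847 ≤ a1+…+a3=16.276 → R3 fires; B=4 Z=8 P=4
Draw 3: a1=1.196, a2=1.664, a3=10.400, a4=0.896, a0=14.156; τ=−ln(0.1440)/14.156=0.137 → t=0.271; u2·a0=0.7930·14.156=11.226; a1+a2=2.860 < 11.226 ≤ a1+…+a3=13.260 → R3 fires; B=4 Z=8 P=3
Draw 4: a1=1.196, a2=1.248, a3=7.800, a4=0.672, a0=10.916; τ=−ln(0.5065)/10.916=0.062 → t=0.333; u2·a0=0.9364·10.916=10.222; a1+a2=2.444 < 10.222 ≤ a1+…+a3=10.244 → R3 fires; B=4 Z=8 P=2
Draw 5: a1=1.196, a2=0.832, a3=5.200, a4=0.448, a0=7.676; τ=−ln(0.4614)/7.676=0.101 → t=0.434; u2·a0=0.7552·7.676=5.797; a1+a2=2.028 < 5.797 ≤ a1+…+a3=7.228 → R3 fires; B=4 Z=8 P=1
Draw 6: a1=1.196, a2=0.416, a3=2.600, a4=0.224, a0=4.436; τ=−ln(0.2466)/4.436=0.316 → t=0.750 > T=0.65: stop.
P first becomes ≤ 2 when it reaches 2 at the event at t=0.333.

Threshold first reached at t = 0.333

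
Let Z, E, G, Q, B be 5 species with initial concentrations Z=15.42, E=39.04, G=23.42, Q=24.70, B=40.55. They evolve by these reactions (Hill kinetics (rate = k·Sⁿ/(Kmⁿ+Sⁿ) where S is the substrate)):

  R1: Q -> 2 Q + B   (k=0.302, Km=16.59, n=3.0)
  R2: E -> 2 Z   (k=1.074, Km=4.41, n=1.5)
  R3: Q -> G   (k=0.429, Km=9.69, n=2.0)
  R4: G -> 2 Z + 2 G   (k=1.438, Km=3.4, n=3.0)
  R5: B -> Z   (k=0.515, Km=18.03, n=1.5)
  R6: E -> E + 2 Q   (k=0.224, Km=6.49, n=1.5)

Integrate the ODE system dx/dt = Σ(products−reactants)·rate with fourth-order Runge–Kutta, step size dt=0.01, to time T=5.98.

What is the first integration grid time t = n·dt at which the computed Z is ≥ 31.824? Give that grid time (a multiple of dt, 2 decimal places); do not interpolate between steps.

RK4 with dt=0.01: 598 steps to T=5.98. Trajectory (selected grid times):
t=0.00: Z=15.42 E=39.04 G=23.42 Q=24.70 B=40.55
t=0.66: Z=18.94 E=38.36 G=24.61 Q=24.88 B=40.44
t=1.33: Z=22.51 E=37.67 G=25.82 Q=25.07 B=40.33
t=1.99: Z=26.03 E=36.98 G=27.02 Q=25.26 B=40.23
t=2.66: Z=29.60 E=36.29 G=28.23 Q=25.44 B=40.12
t=3.07: Z=31.78 E=35.87 G=28.97 Q=25.56 B=40.05
t=3.08: Z=31.84 E=35.86 G=28.99 Q=25.56 B=40.05
t=3.32: Z=33.12 E=35.61 G=29.42 Q=25.63 B=40.01
t=3.99: Z=36.68 E=34.92 G=30.64 Q=25.81 B=39.91
t=4.65: Z=40.20 E=34.25 G=31.83 Q=25.99 B=39.81
t=5.32: Z=43.76 E=33.56 G=33.05 Q=26.18 B=39.70
t=5.98: Z=47.27 E=32.88 G=34.25 Q=26.36 B=39.60
Z(3.07)=31.785 < 31.824 but Z(3.08)=31.838 ≥ 31.824, so the first grid time is t=3.08.

Threshold first reached at t = 3.08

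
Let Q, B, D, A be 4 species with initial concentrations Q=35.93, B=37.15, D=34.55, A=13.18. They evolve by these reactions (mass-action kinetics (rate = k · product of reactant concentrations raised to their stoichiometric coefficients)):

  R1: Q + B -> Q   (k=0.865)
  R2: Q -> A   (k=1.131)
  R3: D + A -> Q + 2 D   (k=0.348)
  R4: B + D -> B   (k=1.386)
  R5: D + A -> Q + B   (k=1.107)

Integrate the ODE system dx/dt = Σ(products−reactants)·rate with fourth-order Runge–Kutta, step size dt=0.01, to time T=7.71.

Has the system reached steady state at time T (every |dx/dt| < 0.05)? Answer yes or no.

RK4 with dt=0.01: 771 steps to T=7.71. Trajectory (selected grid times):
t=0.00: Q=35.93 B=37.15 D=34.55 A=13.18
t=0.86: Q=20.90 B=0.00 D=0.00 A=28.21
t=1.71: Q=7.99 B=0.00 D=0.00 A=41.12
t=2.57: Q=3.02 B=0.00 D=0.00 A=46.09
t=3.43: Q=1.14 B=0.00 D=0.00 A=47.97
t=4.28: Q=0.44 B=0.00 D=0.00 A=48.67
t=5.14: Q=0.17 B=0.00 D=0.00 A=48.94
t=6.00: Q=0.06 B=0.00 D=0.00 A=49.05
t=6.85: Q=0.02 B=0.00 D=0.00 A=49.09
t=7.71: Q=0.01 B=0.00 D=0.00 A=49.10
Rates at T: R1=0.0000, R2=0.0102, R3=0.0000, R4=0.0000, R5=0.0000
dx/dt at T (Σ net stoichiometry × rate): Q=-0.0102, B=-0.0000, D=-0.0000, A=+0.0102
Largest |dx/dt| is |-0.0102| (Q) < 0.05 → steady.

Steady state at T: yes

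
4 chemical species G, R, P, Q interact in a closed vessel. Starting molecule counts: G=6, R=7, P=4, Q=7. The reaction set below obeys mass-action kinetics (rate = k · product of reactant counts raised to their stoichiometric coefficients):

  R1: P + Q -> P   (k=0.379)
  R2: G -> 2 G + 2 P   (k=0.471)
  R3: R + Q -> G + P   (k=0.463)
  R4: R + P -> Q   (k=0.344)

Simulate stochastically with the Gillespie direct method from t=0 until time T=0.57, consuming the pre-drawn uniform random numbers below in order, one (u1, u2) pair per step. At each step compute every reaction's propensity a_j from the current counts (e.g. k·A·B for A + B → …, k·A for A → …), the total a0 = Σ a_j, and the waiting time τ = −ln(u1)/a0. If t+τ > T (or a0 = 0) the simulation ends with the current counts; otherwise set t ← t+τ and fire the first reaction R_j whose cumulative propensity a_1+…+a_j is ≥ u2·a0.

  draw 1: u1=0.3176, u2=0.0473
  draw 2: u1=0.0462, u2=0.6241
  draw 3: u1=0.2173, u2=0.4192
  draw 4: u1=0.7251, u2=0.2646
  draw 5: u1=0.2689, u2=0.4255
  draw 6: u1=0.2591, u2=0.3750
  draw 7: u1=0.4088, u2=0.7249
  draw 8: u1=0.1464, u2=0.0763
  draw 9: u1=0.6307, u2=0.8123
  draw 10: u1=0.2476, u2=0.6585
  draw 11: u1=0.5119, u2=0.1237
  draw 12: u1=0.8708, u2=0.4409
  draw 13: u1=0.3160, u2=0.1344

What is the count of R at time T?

R at T = 1

t=0.000: G=6 R=7 P=4 Q=7
Draw 1: a1=10.612, a2=2.826, a3=22.687, a4=9.632, a0=45.757; τ=−ln(0.3176)/45.757=0.025 → t=0.025; u2·a0=0.0473·45.757=2.164 ≤ a1=10.612 → R1 fires; G=6 R=7 P=4 Q=6
Draw 2: a1=9.096, a2=2.826, a3=19.446, a4=9.632, a0=41.000; τ=−ln(0.0462)/41.000=0.075 → t=0.100; u2·a0=0.6241·41.000=25.588; a1+a2=11.922 < 25.588 ≤ a1+…+a3=31.368 → R3 fires; G=7 R=6 P=5 Q=5
Draw 3: a1=9.475, a2=3.297, a3=13.890, a4=10.320, a0=36.982; τ=−ln(0.2173)/36.982=0.041 → t=0.141; u2·a0=0.4192·36.982=15.503; a1+a2=12.772 < 15.503 ≤ a1+…+a3=26.662 → R3 fires; G=8 R=5 P=6 Q=4
Draw 4: a1=9.096, a2=3.768, a3=9.260, a4=10.320, a0=32.444; τ=−ln(0.7251)/32.444=0.010 → t=0.151; u2·a0=0.2646·32.444=8.585 ≤ a1=9.096 → R1 fires; G=8 R=5 P=6 Q=3
Draw 5: a1=6.822, a2=3.768, a3=6.945, a4=10.320, a0=27.855; τ=−ln(0.2689)/27.855=0.047 → t=0.198; u2·a0=0.4255·27.855=11.852; a1+a2=10.590 < 11.852 ≤ a1+…+a3=17.535 → R3 fires; G=9 R=4 P=7 Q=2
Draw 6: a1=5.306, a2=4.239, a3=3.704, a4=9.632, a0=22.881; τ=−ln(0.2591)/22.881=0.059 → t=0.257; u2·a0=0.3750·22.881=8.580; a1=5.306 < 8.580 ≤ a1+a2=9.545 → R2 fires; G=10 R=4 P=9 Q=2
Draw 7: a1=6.822, a2=4.710, a3=3.704, a4=12.384, a0=27.620; τ=−ln(0.4088)/27.620=0.032 → t=0.290; u2·a0=0.7249·27.620=20.022; a1+…+a3=15.236 < 20.022 ≤ a1+…+a4=27.620 → R4 fires; G=10 R=3 P=8 Q=3
Draw 8: a1=9.096, a2=4.710, a3=4.167, a4=8.256, a0=26.229; τ=−ln(0.1464)/26.229=0.073 → t=0.363; u2·a0=0.0763·26.229=2.001 ≤ a1=9.096 → R1 fires; G=10 R=3 P=8 Q=2
Draw 9: a1=6.064, a2=4.710, a3=2.778, a4=8.256, a0=21.808; τ=−ln(0.6307)/21.808=0.021 → t=0.384; u2·a0=0.8123·21.808=17.715; a1+…+a3=13.552 < 17.715 ≤ a1+…+a4=21.808 → R4 fires; G=10 R=2 P=7 Q=3
Draw 10: a1=7.959, a2=4.710, a3=2.778, a4=4.816, a0=20.263; τ=−ln(0.2476)/20.263=0.069 → t=0.453; u2·a0=0.6585·20.263=13.343; a1+a2=12.669 < 13.343 ≤ a1+…+a3=15.447 → R3 fires; G=11 R=1 P=8 Q=2
Draw 11: a1=6.064, a2=5.181, a3=0.926, a4=2.752, a0=14.923; τ=−ln(0.5119)/14.923=0.045 → t=0.498; u2·a0=0.1237·14.923=1.846 ≤ a1=6.064 → R1 fires; G=11 R=1 P=8 Q=1
Draw 12: a1=3.032, a2=5.181, a3=0.463, a4=2.752, a0=11.428; τ=−ln(0.8708)/11.428=0.012 → t=0.510; u2·a0=0.4409·11.428=5.039; a1=3.032 < 5.039 ≤ a1+a2=8.213 → R2 fires; G=12 R=1 P=10 Q=1
Draw 13: a1=3.790, a2=5.652, a3=0.463, a4=3.440, a0=13.345; τ=−ln(0.3160)/13.345=0.086 → t=0.596 > T=0.57: stop.
Read off R at T=0.57: 1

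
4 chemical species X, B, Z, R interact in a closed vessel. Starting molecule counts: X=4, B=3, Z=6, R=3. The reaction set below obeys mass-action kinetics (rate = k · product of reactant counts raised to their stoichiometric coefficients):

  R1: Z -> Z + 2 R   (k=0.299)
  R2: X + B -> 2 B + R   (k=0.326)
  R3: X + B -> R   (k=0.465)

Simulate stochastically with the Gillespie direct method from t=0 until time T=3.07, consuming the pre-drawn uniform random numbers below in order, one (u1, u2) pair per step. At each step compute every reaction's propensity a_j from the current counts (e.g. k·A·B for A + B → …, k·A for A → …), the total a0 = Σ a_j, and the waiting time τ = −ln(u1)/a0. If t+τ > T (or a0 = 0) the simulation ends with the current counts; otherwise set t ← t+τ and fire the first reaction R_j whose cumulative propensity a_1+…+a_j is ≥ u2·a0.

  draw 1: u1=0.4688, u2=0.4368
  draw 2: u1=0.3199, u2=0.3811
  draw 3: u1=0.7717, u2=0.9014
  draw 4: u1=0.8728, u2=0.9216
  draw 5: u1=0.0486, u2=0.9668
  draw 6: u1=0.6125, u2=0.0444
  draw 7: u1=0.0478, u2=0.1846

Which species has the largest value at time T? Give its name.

Dominant species at T: R

t=0.000: X=4 B=3 Z=6 R=3
Draw 1: a1=1.794, a2=3.912, a3=5.580, a0=11.286; τ=−ln(0.4688)/11.286=0.067 → t=0.067; u2·a0=0.4368·11.286=4.930; a1=1.794 < 4.930 ≤ a1+a2=5.706 → R2 fires; X=3 B=4 Z=6 R=4
Draw 2: a1=1.794, a2=3.912, a3=5.580, a0=11.286; τ=−ln(0.3199)/11.286=0.101 → t=0.168; u2·a0=0.3811·11.286=4.301; a1=1.794 < 4.301 ≤ a1+a2=5.706 → R2 fires; X=2 B=5 Z=6 R=5
Draw 3: a1=1.794, a2=3.260, a3=4.650, a0=9.704; τ=−ln(0.7717)/9.704=0.027 → t=0.195; u2·a0=0.9014·9.704=8.747; a1+a2=5.054 < 8.747 ≤ a1+…+a3=9.704 → R3 fires; X=1 B=4 Z=6 R=6
Draw 4: a1=1.794, a2=1.304, a3=1.860, a0=4.958; τ=−ln(0.8728)/4.958=0.027 → t=0.222; u2·a0=0.9216·4.958=4.569; a1+a2=3.098 < 4.569 ≤ a1+…+a3=4.958 → R3 fires; X=0 B=3 Z=6 R=7
Draw 5: a1=1.794, a2=0.000, a3=0.000, a0=1.794; τ=−ln(0.0486)/1.794=1.686 → t=1.908; u2·a0=0.9668·1.794=1.734 ≤ a1=1.794 → R1 fires; X=0 B=3 Z=6 R=9
Draw 6: a1=1.794, a2=0.000, a3=0.000, a0=1.794; τ=−ln(0.6125)/1.794=0.273 → t=2.181; u2·a0=0.0444·1.794=0.080 ≤ a1=1.794 → R1 fires; X=0 B=3 Z=6 R=11
Draw 7: a1=1.794, a2=0.000, a3=0.000, a0=1.794; τ=−ln(0.0478)/1.794=1.695 → t=3.876 > T=3.07: stop.
At T=3.07: X=0 B=3 Z=6 R=11; the largest is R.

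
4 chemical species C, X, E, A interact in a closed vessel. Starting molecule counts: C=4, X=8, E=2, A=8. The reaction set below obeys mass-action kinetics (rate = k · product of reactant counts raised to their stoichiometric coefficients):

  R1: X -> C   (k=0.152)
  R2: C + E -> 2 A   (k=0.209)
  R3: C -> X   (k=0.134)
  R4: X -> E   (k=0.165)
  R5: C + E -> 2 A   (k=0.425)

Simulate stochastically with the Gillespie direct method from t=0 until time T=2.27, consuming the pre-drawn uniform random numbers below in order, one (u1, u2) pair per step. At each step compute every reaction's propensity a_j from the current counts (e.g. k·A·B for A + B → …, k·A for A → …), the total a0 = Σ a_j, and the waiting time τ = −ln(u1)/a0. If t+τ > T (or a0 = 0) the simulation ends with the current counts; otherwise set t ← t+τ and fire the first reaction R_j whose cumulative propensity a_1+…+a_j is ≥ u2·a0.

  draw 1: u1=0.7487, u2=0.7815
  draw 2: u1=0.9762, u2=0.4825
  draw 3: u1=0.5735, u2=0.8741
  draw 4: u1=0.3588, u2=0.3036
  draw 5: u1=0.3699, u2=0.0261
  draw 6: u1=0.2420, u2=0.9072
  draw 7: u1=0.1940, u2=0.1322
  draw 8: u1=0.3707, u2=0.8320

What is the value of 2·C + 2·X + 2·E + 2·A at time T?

Value at T = 44

Check how each reaction changes W = 2·C + 2·X + 2·E + 2·A (weight of products minus weight of reactants):
R1: X -> C: (2·1) − (2·1) = 2 − 2 = 0
R2: C + E -> 2 A: (2·2) − (2·1 + 2·1) = 4 − 4 = 0
R3: C -> X: (2·1) − (2·1) = 2 − 2 = 0
R4: X -> E: (2·1) − (2·1) = 2 − 2 = 0
R5: C + E -> 2 A: (2·2) − (2·1 + 2·1) = 4 − 4 = 0
Every reaction leaves W unchanged, so W is conserved and no simulation is needed: W(T) = W(0) = 2·4 + 2·8 + 2·2 + 2·8 = 44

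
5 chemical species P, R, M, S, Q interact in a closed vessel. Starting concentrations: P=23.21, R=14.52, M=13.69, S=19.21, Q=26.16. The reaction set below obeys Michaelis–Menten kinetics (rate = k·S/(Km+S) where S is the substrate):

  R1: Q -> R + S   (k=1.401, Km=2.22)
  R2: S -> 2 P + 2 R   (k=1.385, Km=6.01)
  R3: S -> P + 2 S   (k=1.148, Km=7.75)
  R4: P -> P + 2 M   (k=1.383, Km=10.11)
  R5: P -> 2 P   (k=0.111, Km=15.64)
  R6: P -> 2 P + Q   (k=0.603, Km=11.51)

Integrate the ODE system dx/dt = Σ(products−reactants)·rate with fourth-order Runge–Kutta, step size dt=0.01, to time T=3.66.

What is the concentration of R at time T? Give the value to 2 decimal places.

RK4 with dt=0.01: 366 steps to T=3.66. Trajectory (selected grid times):
t=0.00: P=23.21 R=14.52 M=13.69 S=19.21 Q=26.16
t=0.41: P=24.61 R=15.92 M=14.49 S=19.64 Q=25.80
t=0.81: P=25.98 R=17.28 M=15.28 S=20.06 Q=25.45
t=1.22: P=27.40 R=18.69 M=16.10 S=20.49 Q=25.09
t=1.63: P=28.83 R=20.09 M=16.93 S=20.92 Q=24.74
t=2.03: P=30.23 R=21.47 M=17.76 S=21.34 Q=24.40
t=2.44: P=31.67 R=22.89 M=18.61 S=21.77 Q=24.05
t=2.85: P=33.13 R=24.30 M=19.48 S=22.20 Q=23.71
t=3.25: P=34.55 R=25.69 M=20.33 S=22.61 Q=23.38
t=3.66: P=36.02 R=27.11 M=21.21 S=23.04 Q=23.04
Read off R at T=3.66: 27.11

R at T = 27.11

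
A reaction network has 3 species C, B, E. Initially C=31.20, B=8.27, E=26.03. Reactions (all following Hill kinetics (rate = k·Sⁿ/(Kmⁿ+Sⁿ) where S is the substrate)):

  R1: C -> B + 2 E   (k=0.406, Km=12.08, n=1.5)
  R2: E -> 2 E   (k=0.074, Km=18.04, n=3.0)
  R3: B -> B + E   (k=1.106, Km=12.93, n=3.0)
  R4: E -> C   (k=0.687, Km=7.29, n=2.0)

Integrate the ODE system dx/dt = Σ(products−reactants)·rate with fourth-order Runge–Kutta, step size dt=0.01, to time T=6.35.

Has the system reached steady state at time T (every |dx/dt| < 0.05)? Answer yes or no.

RK4 with dt=0.01: 635 steps to T=6.35. Trajectory (selected grid times):
t=0.00: C=31.20 B=8.27 E=26.03
t=0.71: C=31.42 B=8.50 E=26.25
t=1.41: C=31.64 B=8.73 E=26.48
t=2.12: C=31.86 B=8.97 E=26.72
t=2.82: C=32.07 B=9.20 E=26.98
t=3.53: C=32.30 B=9.43 E=27.24
t=4.23: C=32.51 B=9.66 E=27.52
t=4.94: C=32.73 B=9.90 E=27.81
t=5.64: C=32.95 B=10.13 E=28.11
t=6.35: C=33.17 B=10.37 E=28.43
Rates at T: R1=0.3329, R2=0.0589, R3=0.3761, R4=0.6446
dx/dt at T (Σ net stoichiometry × rate): C=+0.3118, B=+0.3329, E=+0.4561
Largest |dx/dt| is |+0.4561| (E) ≥ 0.05 → not steady.

Steady state at T: no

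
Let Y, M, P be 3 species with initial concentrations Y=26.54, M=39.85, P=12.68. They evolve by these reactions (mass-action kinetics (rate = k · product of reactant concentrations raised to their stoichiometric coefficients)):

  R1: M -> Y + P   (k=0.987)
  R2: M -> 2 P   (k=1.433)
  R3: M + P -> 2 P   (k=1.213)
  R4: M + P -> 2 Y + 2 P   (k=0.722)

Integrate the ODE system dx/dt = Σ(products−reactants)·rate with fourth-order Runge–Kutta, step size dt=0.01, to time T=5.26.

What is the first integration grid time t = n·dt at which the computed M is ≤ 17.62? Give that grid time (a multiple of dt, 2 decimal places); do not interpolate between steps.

Threshold first reached at t = 0.02

RK4 with dt=0.01: 526 steps to T=5.26. Trajectory (selected grid times):
t=0.00: Y=26.54 M=39.85 P=12.68
t=0.01: Y=35.94 M=26.88 P=26.13
t=0.02: Y=45.51 M=13.84 P=39.46
t=0.58: Y=55.71 M=0.00 P=53.52
t=1.17: Y=55.71 M=0.00 P=53.52
t=1.75: Y=55.71 M=0.00 P=53.52
t=2.34: Y=55.71 M=0.00 P=53.52
t=2.92: Y=55.71 M=0.00 P=53.52
t=3.51: Y=55.71 M=0.00 P=53.52
t=4.09: Y=55.71 M=0.00 P=53.52
t=4.68: Y=55.71 M=0.00 P=53.52
t=5.26: Y=55.71 M=0.00 P=53.52
M(0.01)=26.881 > 17.62 but M(0.02)=13.837 ≤ 17.62, so the first grid time is t=0.02.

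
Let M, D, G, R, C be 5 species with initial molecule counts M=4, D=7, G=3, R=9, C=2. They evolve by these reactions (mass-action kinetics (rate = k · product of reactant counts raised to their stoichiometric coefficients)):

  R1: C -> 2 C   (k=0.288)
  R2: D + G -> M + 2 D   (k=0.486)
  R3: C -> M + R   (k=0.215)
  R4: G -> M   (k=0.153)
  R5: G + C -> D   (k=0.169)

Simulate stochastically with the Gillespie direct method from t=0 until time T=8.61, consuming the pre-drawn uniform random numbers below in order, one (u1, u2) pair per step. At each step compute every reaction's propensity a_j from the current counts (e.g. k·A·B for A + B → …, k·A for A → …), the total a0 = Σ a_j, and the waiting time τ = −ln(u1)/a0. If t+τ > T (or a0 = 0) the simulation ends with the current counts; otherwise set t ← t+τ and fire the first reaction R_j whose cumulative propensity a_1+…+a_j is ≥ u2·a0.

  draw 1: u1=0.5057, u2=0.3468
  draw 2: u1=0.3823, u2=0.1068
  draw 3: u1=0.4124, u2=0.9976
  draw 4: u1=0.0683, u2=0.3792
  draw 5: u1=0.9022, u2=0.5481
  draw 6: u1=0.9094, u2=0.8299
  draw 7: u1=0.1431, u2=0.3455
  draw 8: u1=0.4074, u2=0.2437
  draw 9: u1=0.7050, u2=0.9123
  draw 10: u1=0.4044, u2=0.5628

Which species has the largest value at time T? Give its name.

t=0.000: M=4 D=7 G=3 R=9 C=2
Draw 1: a1=0.576, a2=10.206, a3=0.430, a4=0.459, a5=1.014, a0=12.685; τ=−ln(0.5057)/12.685=0.054 → t=0.054; u2·a0=0.3468·12.685=4.399; a1=0.576 < 4.399 ≤ a1+a2=10.782 → R2 fires; M=5 D=8 G=2 R=9 C=2
Draw 2: a1=0.576, a2=7.776, a3=0.430, a4=0.306, a5=0.676, a0=9.764; τ=−ln(0.3823)/9.764=0.098 → t=0.152; u2·a0=0.1068·9.764=1.043; a1=0.576 < 1.043 ≤ a1+a2=8.352 → R2 fires; M=6 D=9 G=1 R=9 C=2
Draw 3: a1=0.576, a2=4.374, a3=0.430, a4=0.153, a5=0.338, a0=5.871; τ=−ln(0.4124)/5.871=0.151 → t=0.303; u2·a0=0.9976·5.871=5.857; a1+…+a4=5.533 < 5.857 ≤ a1+…+a5=5.871 → R5 fires; M=6 D=10 G=0 R=9 C=1
Draw 4: a1=0.288, a2=0.000, a3=0.215, a4=0.000, a5=0.000, a0=0.503; τ=−ln(0.0683)/0.503=5.336 → t=5.639; u2·a0=0.3792·0.503=0.191 ≤ a1=0.288 → R1 fires; M=6 D=10 G=0 R=9 C=2
Draw 5: a1=0.576, a2=0.000, a3=0.430, a4=0.000, a5=0.000, a0=1.006; τ=−ln(0.9022)/1.006=0.102 → t=5.741; u2·a0=0.5481·1.006=0.551 ≤ a1=0.576 → R1 fires; M=6 D=10 G=0 R=9 C=3
Draw 6: a1=0.864, a2=0.000, a3=0.645, a4=0.000, a5=0.000, a0=1.509; τ=−ln(0.9094)/1.509=0.063 → t=5.804; u2·a0=0.8299·1.509=1.252; a1+a2=0.864 < 1.252 ≤ a1+…+a3=1.509 → R3 fires; M=7 D=10 G=0 R=10 C=2
Draw 7: a1=0.576, a2=0.000, a3=0.430, a4=0.000, a5=0.000, a0=1.006; τ=−ln(0.1431)/1.006=1.933 → t=7.737; u2·a0=0.3455·1.006=0.348 ≤ a1=0.576 → R1 fires; M=7 D=10 G=0 R=10 C=3
Draw 8: a1=0.864, a2=0.000, a3=0.645, a4=0.000, a5=0.000, a0=1.509; τ=−ln(0.4074)/1.509=0.595 → t=8.332; u2·a0=0.2437·1.509=0.368 ≤ a1=0.864 → R1 fires; M=7 D=10 G=0 R=10 C=4
Draw 9: a1=1.152, a2=0.000, a3=0.860, a4=0.000, a5=0.000, a0=2.012; τ=−ln(0.7050)/2.012=0.174 → t=8.505; u2·a0=0.9123·2.012=1.836; a1+a2=1.152 < 1.836 ≤ a1+…+a3=2.012 → R3 fires; M=8 D=10 G=0 R=11 C=3
Draw 10: a1=0.864, a2=0.000, a3=0.645, a4=0.000, a5=0.000, a0=1.509; τ=−ln(0.4044)/1.509=0.600 → t=9.105 > T=8.61: stop.
At T=8.61: M=8 D=10 G=0 R=11 C=3; the largest is R.

Dominant species at T: R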